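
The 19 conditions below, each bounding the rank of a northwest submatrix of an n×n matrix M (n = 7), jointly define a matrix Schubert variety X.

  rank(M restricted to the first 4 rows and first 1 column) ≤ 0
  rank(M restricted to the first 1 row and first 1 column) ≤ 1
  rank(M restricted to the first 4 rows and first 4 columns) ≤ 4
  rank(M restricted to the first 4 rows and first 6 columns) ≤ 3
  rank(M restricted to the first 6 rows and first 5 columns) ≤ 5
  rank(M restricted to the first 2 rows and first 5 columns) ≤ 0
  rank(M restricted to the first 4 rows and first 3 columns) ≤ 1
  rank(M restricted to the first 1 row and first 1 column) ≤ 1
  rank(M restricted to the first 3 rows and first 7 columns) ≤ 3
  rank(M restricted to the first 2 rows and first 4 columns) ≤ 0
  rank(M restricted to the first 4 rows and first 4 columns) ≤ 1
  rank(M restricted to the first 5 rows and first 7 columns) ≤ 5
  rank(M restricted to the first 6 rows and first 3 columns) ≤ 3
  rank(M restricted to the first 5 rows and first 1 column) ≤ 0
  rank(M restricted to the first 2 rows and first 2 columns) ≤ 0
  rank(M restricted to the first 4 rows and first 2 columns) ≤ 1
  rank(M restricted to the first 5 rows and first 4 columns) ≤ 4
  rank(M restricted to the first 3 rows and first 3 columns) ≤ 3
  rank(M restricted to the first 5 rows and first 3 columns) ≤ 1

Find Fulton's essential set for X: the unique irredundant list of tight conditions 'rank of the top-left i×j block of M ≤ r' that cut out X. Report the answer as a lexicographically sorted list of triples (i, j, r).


The tightest implied rank at each (i,j), from the 19 conditions:

  row 1: 0  0  0  0  0  1  1
  row 2: 0  0  0  0  0  1  2
  row 3: 0  1  1  1  1  2  3
  row 4: 0  1  1  1  2  3  4
  row 5: 0  1  1  2  3  4  5
  row 6: 1  2  2  3  4  5  6
  row 7: 1  2  3  4  5  6  7

reading off 1-entries of Δ²R: w = (6, 7, 2, 5, 4, 1, 3).

Rothe diagram D(w) (16 cells), 4 SE-corners (essential conditions):

[(2, 5, 0), (4, 4, 1), (5, 1, 0), (5, 3, 1)]


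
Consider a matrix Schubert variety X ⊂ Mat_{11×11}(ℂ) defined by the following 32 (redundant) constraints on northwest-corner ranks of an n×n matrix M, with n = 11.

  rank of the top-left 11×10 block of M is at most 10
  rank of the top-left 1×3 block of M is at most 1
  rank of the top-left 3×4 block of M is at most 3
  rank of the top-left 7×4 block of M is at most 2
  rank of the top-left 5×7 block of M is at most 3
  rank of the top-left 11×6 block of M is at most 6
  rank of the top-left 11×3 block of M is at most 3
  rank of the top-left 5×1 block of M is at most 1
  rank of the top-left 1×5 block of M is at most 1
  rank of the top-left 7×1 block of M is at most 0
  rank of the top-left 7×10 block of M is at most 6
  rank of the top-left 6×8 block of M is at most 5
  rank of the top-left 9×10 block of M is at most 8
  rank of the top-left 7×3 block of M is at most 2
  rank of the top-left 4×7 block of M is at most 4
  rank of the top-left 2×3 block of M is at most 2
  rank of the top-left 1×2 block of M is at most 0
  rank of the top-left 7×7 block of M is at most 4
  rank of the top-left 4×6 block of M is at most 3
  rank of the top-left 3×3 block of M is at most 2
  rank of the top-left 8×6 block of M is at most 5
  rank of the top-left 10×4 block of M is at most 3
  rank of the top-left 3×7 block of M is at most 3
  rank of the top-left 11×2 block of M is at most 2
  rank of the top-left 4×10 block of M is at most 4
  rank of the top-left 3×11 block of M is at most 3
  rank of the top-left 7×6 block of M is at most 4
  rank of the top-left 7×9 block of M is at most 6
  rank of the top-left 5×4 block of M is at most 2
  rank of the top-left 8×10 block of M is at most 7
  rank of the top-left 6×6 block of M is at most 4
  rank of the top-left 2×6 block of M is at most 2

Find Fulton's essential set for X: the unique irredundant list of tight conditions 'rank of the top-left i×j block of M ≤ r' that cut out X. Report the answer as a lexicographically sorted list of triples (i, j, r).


The tightest implied rank at each (i,j), from the 32 conditions:

  0 | 0 | 1 | 1 | 1 | 1 | 1 | 1 | 1 | 1 | 1
  0 | 1 | 2 | 2 | 2 | 2 | 2 | 2 | 2 | 2 | 2
  0 | 1 | 2 | 2 | 3 | 3 | 3 | 3 | 3 | 3 | 3
  0 | 1 | 2 | 2 | 3 | 3 | 3 | 4 | 4 | 4 | 4
  0 | 1 | 2 | 2 | 3 | 3 | 3 | 4 | 5 | 5 | 5
  0 | 1 | 2 | 2 | 3 | 4 | 4 | 5 | 6 | 6 | 6
  0 | 1 | 2 | 2 | 3 | 4 | 4 | 5 | 6 | 6 | 7
  1 | 2 | 3 | 3 | 4 | 5 | 5 | 6 | 7 | 7 | 8
  1 | 2 | 3 | 3 | 4 | 5 | 6 | 7 | 8 | 8 | 9
  1 | 2 | 3 | 3 | 4 | 5 | 6 | 7 | 8 | 9 | 10
  1 | 2 | 3 | 4 | 5 | 6 | 7 | 8 | 9 | 10 | 11

so w = (3, 2, 5, 8, 9, 6, 11, 1, 7, 10, 4).

7 SE-corners of the 21-cell Rothe diagram give Ess(w):

[(1, 2, 0), (5, 7, 3), (7, 1, 0), (7, 4, 2), (7, 7, 4), (7, 10, 6), (10, 4, 3)]


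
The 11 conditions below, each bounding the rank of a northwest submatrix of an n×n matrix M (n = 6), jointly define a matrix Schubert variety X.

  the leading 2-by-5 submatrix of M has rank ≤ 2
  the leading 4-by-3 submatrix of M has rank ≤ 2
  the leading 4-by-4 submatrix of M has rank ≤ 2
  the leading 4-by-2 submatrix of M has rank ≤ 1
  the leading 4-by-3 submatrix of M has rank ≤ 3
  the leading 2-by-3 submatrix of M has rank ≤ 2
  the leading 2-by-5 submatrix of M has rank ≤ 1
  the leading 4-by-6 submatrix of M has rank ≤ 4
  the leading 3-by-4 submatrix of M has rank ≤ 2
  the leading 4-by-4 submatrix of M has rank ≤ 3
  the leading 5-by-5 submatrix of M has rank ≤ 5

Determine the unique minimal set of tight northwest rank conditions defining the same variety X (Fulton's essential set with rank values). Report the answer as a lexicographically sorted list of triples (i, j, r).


Rank table r_w(6×6) implied by the 11 constraints:

  R[1]: 1, 1, 1, 1, 1, 1
  R[2]: 1, 1, 1, 1, 1, 2
  R[3]: 1, 1, 2, 2, 2, 3
  R[4]: 1, 1, 2, 2, 3, 4
  R[5]: 1, 2, 3, 3, 4, 5
  R[6]: 1, 2, 3, 4, 5, 6

hence w(1..6) = (1, 6, 3, 5, 2, 4).

Rothe diagram D(w) (7 cells), 3 SE-corners (essential conditions):

[(2, 5, 1), (4, 2, 1), (4, 4, 2)]


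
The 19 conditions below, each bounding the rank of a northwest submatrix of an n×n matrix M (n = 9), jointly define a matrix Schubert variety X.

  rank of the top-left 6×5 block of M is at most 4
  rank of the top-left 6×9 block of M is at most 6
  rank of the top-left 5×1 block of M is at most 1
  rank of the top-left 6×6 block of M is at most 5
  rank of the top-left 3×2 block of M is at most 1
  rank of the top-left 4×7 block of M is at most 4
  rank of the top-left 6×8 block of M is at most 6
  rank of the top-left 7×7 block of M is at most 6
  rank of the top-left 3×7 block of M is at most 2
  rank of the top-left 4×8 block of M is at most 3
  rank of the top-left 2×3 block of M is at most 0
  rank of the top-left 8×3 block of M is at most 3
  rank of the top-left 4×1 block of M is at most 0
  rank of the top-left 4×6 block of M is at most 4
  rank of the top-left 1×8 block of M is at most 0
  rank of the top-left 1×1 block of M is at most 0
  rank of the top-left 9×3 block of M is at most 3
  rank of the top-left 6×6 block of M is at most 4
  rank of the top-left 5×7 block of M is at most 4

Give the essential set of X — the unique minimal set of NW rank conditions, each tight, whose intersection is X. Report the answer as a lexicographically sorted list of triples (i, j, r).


Recovering R(i,j) via the rank-extension bound from the 19 conditions:

  i=1: 0 | 0 | 0 | 0 | 0 | 0 | 0 | 0 | 1
  i=2: 0 | 0 | 0 | 1 | 1 | 1 | 1 | 1 | 2
  i=3: 0 | 1 | 1 | 2 | 2 | 2 | 2 | 2 | 3
  i=4: 0 | 1 | 2 | 3 | 3 | 3 | 3 | 3 | 4
  i=5: 1 | 2 | 3 | 4 | 4 | 4 | 4 | 4 | 5
  i=6: 1 | 2 | 3 | 4 | 4 | 4 | 5 | 5 | 6
  i=7: 1 | 2 | 3 | 4 | 5 | 5 | 6 | 6 | 7
  i=8: 1 | 2 | 3 | 4 | 5 | 6 | 7 | 7 | 8
  i=9: 1 | 2 | 3 | 4 | 5 | 6 | 7 | 8 | 9

hence w(1..9) = (9, 4, 2, 3, 1, 7, 5, 6, 8).

|D(w)|=15, |Ess(w)|=4:

[(1, 8, 0), (2, 3, 0), (4, 1, 0), (6, 6, 4)]


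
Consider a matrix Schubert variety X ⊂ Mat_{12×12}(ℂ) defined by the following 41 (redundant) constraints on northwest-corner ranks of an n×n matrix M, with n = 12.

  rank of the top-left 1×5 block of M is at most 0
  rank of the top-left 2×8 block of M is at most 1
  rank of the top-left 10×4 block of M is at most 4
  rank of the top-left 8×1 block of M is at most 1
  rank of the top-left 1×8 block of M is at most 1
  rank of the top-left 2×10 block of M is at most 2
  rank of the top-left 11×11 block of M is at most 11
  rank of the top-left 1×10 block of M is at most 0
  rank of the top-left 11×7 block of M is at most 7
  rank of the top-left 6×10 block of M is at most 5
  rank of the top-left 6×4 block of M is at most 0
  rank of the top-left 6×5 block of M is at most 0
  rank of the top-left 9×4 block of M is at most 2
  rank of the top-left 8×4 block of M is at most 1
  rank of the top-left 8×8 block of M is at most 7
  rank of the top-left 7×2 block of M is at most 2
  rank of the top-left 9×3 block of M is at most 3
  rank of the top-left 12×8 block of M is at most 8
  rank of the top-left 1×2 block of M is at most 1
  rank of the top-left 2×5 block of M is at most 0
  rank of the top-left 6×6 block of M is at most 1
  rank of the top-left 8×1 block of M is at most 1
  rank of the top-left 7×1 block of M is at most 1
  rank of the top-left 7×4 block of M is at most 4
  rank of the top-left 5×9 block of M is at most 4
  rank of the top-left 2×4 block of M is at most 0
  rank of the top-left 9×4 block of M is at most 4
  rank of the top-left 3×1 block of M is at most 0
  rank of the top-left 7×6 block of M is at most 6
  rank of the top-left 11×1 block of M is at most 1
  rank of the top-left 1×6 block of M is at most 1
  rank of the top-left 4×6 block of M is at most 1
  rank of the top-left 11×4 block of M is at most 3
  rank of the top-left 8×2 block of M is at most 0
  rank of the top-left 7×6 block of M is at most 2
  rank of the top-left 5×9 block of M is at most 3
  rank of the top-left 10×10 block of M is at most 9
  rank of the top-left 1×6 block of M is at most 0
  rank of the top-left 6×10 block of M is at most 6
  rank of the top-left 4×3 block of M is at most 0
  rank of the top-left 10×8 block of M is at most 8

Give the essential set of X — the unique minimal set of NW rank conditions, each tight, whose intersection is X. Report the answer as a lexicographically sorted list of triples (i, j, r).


Computing R[i][j] = min implied NW-rank bound (n=12, 41 conditions):

  i=1: 0, 0, 0, 0, 0, 0, 0, 0, 0, 0, 1, 1
  i=2: 0, 0, 0, 0, 0, 1, 1, 1, 1, 1, 2, 2
  i=3: 0, 0, 0, 0, 0, 1, 2, 2, 2, 2, 3, 3
  i=4: 0, 0, 0, 0, 0, 1, 2, 3, 3, 3, 4, 4
  i=5: 0, 0, 0, 0, 0, 1, 2, 3, 3, 4, 5, 5
  i=6: 0, 0, 0, 0, 0, 1, 2, 3, 4, 5, 6, 6
  i=7: 0, 0, 1, 1, 1, 2, 3, 4, 5, 6, 7, 7
  i=8: 0, 0, 1, 1, 2, 3, 4, 5, 6, 7, 8, 8
  i=9: 1, 1, 2, 2, 3, 4, 5, 6, 7, 8, 9, 9
  i=10: 1, 2, 3, 3, 4, 5, 6, 7, 8, 9, 10, 10
  i=11: 1, 2, 3, 3, 4, 5, 6, 7, 8, 9, 10, 11
  i=12: 1, 2, 3, 4, 5, 6, 7, 8, 9, 10, 11, 12

hence w(1..12) = (11, 6, 7, 8, 10, 9, 3, 5, 1, 2, 12, 4).

|D(w)|=42, |Ess(w)|=6:

[(1, 10, 0), (5, 9, 3), (6, 5, 0), (8, 2, 0), (8, 4, 1), (11, 4, 3)]


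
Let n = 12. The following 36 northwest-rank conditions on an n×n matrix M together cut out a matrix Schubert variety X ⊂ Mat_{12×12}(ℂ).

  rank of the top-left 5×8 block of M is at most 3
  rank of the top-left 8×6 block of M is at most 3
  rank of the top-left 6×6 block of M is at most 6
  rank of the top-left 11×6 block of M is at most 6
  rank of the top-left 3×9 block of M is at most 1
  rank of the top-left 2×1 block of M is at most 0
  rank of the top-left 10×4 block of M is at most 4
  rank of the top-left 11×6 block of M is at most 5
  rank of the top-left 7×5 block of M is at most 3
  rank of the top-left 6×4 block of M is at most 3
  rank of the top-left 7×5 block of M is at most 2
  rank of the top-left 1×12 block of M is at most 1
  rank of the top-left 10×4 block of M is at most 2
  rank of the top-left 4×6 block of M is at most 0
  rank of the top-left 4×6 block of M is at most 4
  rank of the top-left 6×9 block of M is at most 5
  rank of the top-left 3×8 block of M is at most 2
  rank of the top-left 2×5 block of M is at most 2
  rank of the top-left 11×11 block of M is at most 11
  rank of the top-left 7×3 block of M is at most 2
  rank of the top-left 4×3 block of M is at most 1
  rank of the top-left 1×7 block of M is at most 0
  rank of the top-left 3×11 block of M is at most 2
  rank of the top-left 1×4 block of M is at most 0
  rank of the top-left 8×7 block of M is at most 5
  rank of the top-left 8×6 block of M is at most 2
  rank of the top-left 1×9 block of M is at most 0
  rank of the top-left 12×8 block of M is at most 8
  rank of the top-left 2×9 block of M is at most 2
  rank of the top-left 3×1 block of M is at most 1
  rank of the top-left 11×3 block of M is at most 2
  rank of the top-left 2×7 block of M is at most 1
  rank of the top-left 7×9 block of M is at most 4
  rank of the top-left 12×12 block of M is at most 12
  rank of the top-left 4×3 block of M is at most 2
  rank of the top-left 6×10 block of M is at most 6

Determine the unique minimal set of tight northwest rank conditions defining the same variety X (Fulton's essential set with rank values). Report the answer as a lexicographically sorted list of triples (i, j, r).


Propagating the 36 rank bounds to every northwest block:

  row 1: 0  0  0  0  0  0  0  0  0  1  1  1
  row 2: 0  0  0  0  0  0  1  1  1  2  2  2
  row 3: 0  0  0  0  0  0  1  1  1  2  2  3
  row 4: 0  0  0  0  0  0  1  2  2  3  3  4
  row 5: 1  1  1  1  1  1  2  3  3  4  4  5
  row 6: 1  2  2  2  2  2  3  4  4  5  5  6
  row 7: 1  2  2  2  2  2  3  4  4  5  6  7
  row 8: 1  2  2  2  2  2  3  4  5  6  7  8
  row 9: 1  2  2  2  3  3  4  5  6  7  8  9
  row 10: 1  2  2  2  3  4  5  6  7  8  9  10
  row 11: 1  2  2  3  4  5  6  7  8  9  10  11
  row 12: 1  2  3  4  5  6  7  8  9  10  11  12

so w = (10, 7, 12, 8, 1, 2, 11, 9, 5, 6, 4, 3).

Rothe diagram D(w) (44 cells), 8 SE-corners (essential conditions):

[(1, 9, 0), (3, 9, 1), (3, 11, 2), (4, 6, 0), (7, 9, 4), (8, 6, 2), (10, 4, 2), (11, 3, 2)]


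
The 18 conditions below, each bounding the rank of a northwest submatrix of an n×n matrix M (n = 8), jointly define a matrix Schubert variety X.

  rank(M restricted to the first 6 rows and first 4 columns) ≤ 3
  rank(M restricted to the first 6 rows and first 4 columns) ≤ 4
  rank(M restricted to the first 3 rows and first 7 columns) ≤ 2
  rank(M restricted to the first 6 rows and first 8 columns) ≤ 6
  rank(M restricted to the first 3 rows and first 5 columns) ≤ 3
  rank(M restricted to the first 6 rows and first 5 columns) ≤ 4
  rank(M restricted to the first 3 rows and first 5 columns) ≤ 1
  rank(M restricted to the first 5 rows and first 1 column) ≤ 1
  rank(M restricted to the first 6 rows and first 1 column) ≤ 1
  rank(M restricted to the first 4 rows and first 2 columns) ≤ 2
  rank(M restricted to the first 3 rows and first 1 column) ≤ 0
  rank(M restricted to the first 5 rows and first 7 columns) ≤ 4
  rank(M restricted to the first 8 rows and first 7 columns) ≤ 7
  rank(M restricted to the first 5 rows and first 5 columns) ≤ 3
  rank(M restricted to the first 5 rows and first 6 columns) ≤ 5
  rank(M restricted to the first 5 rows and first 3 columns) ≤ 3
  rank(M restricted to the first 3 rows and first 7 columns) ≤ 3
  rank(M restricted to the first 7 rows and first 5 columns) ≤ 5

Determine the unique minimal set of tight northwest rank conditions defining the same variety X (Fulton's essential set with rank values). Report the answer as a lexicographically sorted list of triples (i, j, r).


The tightest implied rank at each (i,j), from the 18 conditions:

  0 | 1 | 1 | 1 | 1 | 1 | 1 | 1
  0 | 1 | 1 | 1 | 1 | 2 | 2 | 2
  0 | 1 | 1 | 1 | 1 | 2 | 2 | 3
  1 | 2 | 2 | 2 | 2 | 3 | 3 | 4
  1 | 2 | 3 | 3 | 3 | 4 | 4 | 5
  1 | 2 | 3 | 3 | 4 | 5 | 5 | 6
  1 | 2 | 3 | 4 | 5 | 6 | 6 | 7
  1 | 2 | 3 | 4 | 5 | 6 | 7 | 8

so w = (2, 6, 8, 1, 3, 5, 4, 7).

Fulton essential set (4 of the 11 Rothe cells):

[(3, 1, 0), (3, 5, 1), (3, 7, 2), (6, 4, 3)]


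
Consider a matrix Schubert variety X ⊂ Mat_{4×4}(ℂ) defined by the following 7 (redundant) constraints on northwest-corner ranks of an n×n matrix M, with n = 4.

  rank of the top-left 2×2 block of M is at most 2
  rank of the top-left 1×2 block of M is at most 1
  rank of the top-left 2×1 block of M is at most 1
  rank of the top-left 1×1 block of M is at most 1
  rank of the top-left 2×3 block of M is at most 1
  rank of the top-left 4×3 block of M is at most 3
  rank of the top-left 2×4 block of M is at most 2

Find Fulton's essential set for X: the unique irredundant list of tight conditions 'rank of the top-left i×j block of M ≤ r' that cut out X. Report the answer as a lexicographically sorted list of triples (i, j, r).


Propagating the 7 rank bounds to every northwest block:

  1  1  1  1
  1  1  1  2
  1  2  2  3
  1  2  3  4

second differences of R give the permutation w = (1, 4, 2, 3).

Fulton essential set (1 of the 2 Rothe cells):

[(2, 3, 1)]


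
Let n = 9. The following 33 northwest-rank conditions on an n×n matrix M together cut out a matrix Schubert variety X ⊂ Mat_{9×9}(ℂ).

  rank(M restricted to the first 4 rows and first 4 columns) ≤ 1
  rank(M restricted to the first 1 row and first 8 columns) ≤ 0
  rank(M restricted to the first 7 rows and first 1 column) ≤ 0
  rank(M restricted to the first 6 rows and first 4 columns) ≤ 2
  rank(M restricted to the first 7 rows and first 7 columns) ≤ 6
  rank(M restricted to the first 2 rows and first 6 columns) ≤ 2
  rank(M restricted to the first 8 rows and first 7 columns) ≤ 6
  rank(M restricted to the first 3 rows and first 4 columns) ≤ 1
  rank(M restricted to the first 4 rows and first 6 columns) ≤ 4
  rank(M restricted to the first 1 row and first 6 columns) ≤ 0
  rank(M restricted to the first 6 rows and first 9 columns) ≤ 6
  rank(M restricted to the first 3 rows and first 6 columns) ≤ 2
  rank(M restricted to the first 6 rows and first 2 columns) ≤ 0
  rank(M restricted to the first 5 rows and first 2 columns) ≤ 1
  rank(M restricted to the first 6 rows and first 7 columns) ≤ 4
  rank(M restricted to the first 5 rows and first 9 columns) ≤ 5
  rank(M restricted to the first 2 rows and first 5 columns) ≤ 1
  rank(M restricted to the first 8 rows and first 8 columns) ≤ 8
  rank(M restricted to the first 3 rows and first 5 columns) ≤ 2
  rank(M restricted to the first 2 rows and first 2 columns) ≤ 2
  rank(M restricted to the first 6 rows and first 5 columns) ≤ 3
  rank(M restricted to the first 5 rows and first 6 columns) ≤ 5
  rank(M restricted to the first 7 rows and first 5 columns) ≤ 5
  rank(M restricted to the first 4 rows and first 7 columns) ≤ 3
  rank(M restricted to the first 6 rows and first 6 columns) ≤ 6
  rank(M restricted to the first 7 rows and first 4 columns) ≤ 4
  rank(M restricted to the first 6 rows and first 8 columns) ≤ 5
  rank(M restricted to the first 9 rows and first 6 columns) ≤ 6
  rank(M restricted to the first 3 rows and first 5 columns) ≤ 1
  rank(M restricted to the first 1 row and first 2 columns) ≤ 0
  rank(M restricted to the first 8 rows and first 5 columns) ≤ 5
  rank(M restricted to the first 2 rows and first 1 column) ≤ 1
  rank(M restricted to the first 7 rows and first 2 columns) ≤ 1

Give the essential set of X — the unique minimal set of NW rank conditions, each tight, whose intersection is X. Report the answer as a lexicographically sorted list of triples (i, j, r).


Rank table r_w(9×9) implied by the 33 constraints:

  i=1: 0  0  0  0  0  0  0  0  1
  i=2: 0  0  1  1  1  1  1  1  2
  i=3: 0  0  1  1  1  2  2  2  3
  i=4: 0  0  1  1  2  3  3  3  4
  i=5: 0  0  1  2  3  4  4  4  5
  i=6: 0  0  1  2  3  4  4  5  6
  i=7: 0  1  2  3  4  5  5  6  7
  i=8: 1  2  3  4  5  6  6  7  8
  i=9: 1  2  3  4  5  6  7  8  9

so w = (9, 3, 6, 5, 4, 8, 2, 1, 7).

D(w) has 23 cells with 6 SE-corners; essential set:

[(1, 8, 0), (3, 5, 1), (4, 4, 1), (6, 2, 0), (6, 7, 4), (7, 1, 0)]


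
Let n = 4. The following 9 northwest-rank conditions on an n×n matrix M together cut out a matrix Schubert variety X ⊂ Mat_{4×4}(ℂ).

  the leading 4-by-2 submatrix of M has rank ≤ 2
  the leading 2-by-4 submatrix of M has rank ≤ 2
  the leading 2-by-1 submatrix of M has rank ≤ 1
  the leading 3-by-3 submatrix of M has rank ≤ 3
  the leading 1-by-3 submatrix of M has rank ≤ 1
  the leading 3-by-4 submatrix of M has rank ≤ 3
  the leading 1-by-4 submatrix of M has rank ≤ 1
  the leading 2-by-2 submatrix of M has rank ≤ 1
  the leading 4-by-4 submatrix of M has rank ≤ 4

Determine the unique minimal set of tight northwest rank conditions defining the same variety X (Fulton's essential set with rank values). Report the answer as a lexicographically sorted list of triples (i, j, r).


Propagating the 9 rank bounds to every northwest block:

  i=1: 1, 1, 1, 1
  i=2: 1, 1, 2, 2
  i=3: 1, 2, 3, 3
  i=4: 1, 2, 3, 4

so w = (1, 3, 2, 4).

D(w) has 1 cell with 1 SE-corner; essential set:

[(2, 2, 1)]


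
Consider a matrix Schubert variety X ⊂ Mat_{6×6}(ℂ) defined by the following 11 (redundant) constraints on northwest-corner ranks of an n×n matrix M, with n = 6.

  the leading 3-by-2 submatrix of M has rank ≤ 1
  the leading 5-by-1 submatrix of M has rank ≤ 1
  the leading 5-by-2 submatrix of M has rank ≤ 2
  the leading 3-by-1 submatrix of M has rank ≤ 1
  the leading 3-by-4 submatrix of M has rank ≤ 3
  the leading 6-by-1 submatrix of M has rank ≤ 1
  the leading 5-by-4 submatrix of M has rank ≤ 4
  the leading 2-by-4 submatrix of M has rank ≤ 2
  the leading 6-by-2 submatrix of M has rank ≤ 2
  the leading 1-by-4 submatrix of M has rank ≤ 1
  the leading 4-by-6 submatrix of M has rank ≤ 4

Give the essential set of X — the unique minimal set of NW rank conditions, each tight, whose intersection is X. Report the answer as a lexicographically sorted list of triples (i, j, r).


The tightest implied rank at each (i,j), from the 11 conditions:

  row 1: 1 1 1 1 1 1
  row 2: 1 1 2 2 2 2
  row 3: 1 1 2 3 3 3
  row 4: 1 2 3 4 4 4
  row 5: 1 2 3 4 5 5
  row 6: 1 2 3 4 5 6

the unique w with this rank table is (1, 3, 4, 2, 5, 6).

|D(w)|=2, |Ess(w)|=1:

[(3, 2, 1)]


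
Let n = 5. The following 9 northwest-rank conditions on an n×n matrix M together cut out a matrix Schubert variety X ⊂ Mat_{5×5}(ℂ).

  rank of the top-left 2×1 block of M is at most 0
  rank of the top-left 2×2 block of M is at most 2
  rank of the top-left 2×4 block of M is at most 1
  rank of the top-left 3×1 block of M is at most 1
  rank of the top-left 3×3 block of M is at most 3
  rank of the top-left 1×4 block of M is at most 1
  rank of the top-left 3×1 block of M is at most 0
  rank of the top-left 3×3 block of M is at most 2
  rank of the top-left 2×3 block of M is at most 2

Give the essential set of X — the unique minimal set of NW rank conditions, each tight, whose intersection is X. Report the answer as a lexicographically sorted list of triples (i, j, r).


Recovering R(i,j) via the rank-extension bound from the 9 conditions:

  row 1: 0, 1, 1, 1, 1
  row 2: 0, 1, 1, 1, 2
  row 3: 0, 1, 2, 2, 3
  row 4: 1, 2, 3, 3, 4
  row 5: 1, 2, 3, 4, 5

the unique w with this rank table is (2, 5, 3, 1, 4).

2 SE-corners of the 5-cell Rothe diagram give Ess(w):

[(2, 4, 1), (3, 1, 0)]


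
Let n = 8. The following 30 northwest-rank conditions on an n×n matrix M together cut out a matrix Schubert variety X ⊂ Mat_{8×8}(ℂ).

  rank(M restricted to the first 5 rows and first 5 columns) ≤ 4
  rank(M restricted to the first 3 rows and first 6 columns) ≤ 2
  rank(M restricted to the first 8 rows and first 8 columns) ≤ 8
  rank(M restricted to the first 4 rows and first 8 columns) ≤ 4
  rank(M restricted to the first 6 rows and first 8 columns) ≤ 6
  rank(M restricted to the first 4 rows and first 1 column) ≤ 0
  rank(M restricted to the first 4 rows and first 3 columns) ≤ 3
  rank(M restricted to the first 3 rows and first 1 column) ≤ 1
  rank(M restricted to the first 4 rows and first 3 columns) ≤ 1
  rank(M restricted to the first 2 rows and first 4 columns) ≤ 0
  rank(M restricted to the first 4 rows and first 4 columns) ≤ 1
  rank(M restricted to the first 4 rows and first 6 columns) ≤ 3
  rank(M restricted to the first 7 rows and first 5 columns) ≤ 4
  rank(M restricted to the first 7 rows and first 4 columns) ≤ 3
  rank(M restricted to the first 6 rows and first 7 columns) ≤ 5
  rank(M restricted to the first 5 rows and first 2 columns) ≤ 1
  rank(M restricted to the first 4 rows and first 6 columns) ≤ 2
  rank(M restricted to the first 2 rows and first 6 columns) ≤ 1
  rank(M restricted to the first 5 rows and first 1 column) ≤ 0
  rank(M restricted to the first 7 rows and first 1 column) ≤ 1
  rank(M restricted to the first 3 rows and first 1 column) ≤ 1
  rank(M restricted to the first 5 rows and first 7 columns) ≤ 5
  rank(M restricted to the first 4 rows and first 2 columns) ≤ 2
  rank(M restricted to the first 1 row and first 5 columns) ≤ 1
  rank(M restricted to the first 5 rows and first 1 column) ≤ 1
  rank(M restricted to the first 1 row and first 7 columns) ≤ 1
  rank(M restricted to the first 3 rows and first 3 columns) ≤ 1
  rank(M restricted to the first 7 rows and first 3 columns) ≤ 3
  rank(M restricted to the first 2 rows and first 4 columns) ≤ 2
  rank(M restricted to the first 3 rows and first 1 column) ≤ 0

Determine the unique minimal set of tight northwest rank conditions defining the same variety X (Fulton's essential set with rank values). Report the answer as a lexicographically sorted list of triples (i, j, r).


The tightest implied rank at each (i,j), from the 30 conditions:

  R[1]: 0 0 0 0 1 1 1 1
  R[2]: 0 0 0 0 1 1 2 2
  R[3]: 0 1 1 1 2 2 3 3
  R[4]: 0 1 1 1 2 2 3 4
  R[5]: 0 1 2 2 3 3 4 5
  R[6]: 1 2 3 3 4 4 5 6
  R[7]: 1 2 3 3 4 5 6 7
  R[8]: 1 2 3 4 5 6 7 8

giving w = (5, 7, 2, 8, 3, 1, 6, 4) via Δ²R.

Rothe diagram D(w) (16 cells), 6 SE-corners (essential conditions):

[(2, 4, 0), (2, 6, 1), (4, 4, 1), (4, 6, 2), (5, 1, 0), (7, 4, 3)]


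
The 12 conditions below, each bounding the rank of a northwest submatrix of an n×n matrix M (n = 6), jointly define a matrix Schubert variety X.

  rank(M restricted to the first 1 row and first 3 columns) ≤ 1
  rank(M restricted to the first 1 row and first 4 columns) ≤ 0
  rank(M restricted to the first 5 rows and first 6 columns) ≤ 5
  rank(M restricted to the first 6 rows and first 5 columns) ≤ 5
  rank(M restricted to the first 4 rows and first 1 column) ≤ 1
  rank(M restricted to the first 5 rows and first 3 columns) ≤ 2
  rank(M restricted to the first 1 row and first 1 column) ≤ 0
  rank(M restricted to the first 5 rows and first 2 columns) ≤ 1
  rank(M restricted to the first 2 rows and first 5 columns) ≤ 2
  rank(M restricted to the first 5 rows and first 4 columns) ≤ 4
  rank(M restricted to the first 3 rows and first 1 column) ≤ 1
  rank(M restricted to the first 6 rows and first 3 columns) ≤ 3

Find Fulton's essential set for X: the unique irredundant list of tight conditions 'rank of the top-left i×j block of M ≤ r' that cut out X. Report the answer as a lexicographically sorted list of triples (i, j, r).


Reconstructing r_w from the 12 given conditions:

  0 0 0 0 1 1
  1 1 1 1 2 2
  1 1 2 2 3 3
  1 1 2 3 4 4
  1 1 2 3 4 5
  1 2 3 4 5 6

second differences of R give the permutation w = (5, 1, 3, 4, 6, 2).

Fulton essential set (2 of the 7 Rothe cells):

[(1, 4, 0), (5, 2, 1)]


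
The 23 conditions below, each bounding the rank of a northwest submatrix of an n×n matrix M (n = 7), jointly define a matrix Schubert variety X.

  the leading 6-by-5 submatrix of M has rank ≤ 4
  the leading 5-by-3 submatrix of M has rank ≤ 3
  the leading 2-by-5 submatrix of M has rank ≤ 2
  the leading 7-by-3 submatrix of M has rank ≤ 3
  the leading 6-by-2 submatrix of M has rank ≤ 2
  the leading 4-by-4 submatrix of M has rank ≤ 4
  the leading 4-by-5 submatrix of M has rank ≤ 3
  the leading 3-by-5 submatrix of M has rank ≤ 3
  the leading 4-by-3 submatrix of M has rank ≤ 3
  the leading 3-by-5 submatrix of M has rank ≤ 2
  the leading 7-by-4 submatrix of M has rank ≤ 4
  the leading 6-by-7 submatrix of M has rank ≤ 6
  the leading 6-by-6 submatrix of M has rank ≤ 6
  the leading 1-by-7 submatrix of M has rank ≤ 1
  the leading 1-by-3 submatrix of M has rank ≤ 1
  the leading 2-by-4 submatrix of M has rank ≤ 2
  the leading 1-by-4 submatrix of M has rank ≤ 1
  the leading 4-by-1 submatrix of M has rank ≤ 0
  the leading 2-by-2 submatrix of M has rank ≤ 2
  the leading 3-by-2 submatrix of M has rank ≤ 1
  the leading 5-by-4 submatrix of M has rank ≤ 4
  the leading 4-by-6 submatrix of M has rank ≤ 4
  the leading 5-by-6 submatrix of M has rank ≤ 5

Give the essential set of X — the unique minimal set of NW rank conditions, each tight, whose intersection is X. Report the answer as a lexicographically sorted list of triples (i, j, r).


Propagating the 23 rank bounds to every northwest block:

  row 1: 0  1  1  1  1  1  1
  row 2: 0  1  2  2  2  2  2
  row 3: 0  1  2  2  2  3  3
  row 4: 0  1  2  3  3  4  4
  row 5: 1  2  3  4  4  5  5
  row 6: 1  2  3  4  4  5  6
  row 7: 1  2  3  4  5  6  7

the unique w with this rank table is (2, 3, 6, 4, 1, 7, 5).

D(w) has 7 cells with 3 SE-corners; essential set:

[(3, 5, 2), (4, 1, 0), (6, 5, 4)]


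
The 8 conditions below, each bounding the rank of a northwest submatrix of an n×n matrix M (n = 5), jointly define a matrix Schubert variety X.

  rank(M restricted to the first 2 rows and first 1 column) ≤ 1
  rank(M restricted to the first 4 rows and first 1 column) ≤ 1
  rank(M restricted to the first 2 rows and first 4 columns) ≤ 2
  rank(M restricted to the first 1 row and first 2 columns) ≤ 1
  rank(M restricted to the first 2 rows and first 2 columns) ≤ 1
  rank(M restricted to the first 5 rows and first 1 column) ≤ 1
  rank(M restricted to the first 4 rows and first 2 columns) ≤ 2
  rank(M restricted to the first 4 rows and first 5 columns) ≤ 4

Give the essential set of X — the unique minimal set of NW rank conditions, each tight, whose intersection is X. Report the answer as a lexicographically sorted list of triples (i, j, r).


Recovering R(i,j) via the rank-extension bound from the 8 conditions:

  R[1]: 1 | 1 | 1 | 1 | 1
  R[2]: 1 | 1 | 2 | 2 | 2
  R[3]: 1 | 2 | 3 | 3 | 3
  R[4]: 1 | 2 | 3 | 4 | 4
  R[5]: 1 | 2 | 3 | 4 | 5

giving w = (1, 3, 2, 4, 5) via Δ²R.

|D(w)|=1, |Ess(w)|=1:

[(2, 2, 1)]


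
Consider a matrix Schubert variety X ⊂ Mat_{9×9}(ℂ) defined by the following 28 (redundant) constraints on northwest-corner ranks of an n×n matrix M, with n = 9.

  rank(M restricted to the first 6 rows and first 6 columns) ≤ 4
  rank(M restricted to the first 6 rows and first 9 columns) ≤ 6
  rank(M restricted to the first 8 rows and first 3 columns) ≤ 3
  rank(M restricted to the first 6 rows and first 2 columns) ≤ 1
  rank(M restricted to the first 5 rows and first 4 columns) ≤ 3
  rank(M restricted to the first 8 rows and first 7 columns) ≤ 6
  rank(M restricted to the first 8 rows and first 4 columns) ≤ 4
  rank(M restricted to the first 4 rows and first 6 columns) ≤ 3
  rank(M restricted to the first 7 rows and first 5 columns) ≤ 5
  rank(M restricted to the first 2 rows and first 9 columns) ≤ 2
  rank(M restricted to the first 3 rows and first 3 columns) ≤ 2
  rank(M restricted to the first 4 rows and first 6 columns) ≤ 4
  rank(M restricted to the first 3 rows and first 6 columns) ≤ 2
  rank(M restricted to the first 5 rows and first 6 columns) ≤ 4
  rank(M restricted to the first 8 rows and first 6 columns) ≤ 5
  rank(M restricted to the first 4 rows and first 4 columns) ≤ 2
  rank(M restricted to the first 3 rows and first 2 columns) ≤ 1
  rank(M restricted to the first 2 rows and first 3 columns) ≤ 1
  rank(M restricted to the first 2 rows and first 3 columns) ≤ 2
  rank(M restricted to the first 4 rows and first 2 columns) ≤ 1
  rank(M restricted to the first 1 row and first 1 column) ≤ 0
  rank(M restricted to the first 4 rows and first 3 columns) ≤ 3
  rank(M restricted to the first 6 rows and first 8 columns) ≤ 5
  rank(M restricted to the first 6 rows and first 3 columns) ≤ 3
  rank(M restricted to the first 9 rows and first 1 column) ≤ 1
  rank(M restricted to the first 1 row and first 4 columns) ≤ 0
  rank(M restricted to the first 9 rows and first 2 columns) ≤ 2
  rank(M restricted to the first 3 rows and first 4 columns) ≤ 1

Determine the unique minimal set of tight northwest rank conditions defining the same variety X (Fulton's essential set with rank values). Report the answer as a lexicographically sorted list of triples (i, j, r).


Recovering R(i,j) via the rank-extension bound from the 28 conditions:

  R[1]: 0  0  0  0  1  1  1  1  1
  R[2]: 1  1  1  1  2  2  2  2  2
  R[3]: 1  1  1  1  2  2  3  3  3
  R[4]: 1  1  2  2  3  3  4  4  4
  R[5]: 1  1  2  3  4  4  5  5  5
  R[6]: 1  1  2  3  4  4  5  5  6
  R[7]: 1  2  3  4  5  5  6  6  7
  R[8]: 1  2  3  4  5  5  6  7  8
  R[9]: 1  2  3  4  5  6  7  8  9

the unique w with this rank table is (5, 1, 7, 3, 4, 9, 2, 8, 6).

|D(w)|=14, |Ess(w)|=7:

[(1, 4, 0), (3, 4, 1), (3, 6, 2), (6, 2, 1), (6, 6, 4), (6, 8, 5), (8, 6, 5)]


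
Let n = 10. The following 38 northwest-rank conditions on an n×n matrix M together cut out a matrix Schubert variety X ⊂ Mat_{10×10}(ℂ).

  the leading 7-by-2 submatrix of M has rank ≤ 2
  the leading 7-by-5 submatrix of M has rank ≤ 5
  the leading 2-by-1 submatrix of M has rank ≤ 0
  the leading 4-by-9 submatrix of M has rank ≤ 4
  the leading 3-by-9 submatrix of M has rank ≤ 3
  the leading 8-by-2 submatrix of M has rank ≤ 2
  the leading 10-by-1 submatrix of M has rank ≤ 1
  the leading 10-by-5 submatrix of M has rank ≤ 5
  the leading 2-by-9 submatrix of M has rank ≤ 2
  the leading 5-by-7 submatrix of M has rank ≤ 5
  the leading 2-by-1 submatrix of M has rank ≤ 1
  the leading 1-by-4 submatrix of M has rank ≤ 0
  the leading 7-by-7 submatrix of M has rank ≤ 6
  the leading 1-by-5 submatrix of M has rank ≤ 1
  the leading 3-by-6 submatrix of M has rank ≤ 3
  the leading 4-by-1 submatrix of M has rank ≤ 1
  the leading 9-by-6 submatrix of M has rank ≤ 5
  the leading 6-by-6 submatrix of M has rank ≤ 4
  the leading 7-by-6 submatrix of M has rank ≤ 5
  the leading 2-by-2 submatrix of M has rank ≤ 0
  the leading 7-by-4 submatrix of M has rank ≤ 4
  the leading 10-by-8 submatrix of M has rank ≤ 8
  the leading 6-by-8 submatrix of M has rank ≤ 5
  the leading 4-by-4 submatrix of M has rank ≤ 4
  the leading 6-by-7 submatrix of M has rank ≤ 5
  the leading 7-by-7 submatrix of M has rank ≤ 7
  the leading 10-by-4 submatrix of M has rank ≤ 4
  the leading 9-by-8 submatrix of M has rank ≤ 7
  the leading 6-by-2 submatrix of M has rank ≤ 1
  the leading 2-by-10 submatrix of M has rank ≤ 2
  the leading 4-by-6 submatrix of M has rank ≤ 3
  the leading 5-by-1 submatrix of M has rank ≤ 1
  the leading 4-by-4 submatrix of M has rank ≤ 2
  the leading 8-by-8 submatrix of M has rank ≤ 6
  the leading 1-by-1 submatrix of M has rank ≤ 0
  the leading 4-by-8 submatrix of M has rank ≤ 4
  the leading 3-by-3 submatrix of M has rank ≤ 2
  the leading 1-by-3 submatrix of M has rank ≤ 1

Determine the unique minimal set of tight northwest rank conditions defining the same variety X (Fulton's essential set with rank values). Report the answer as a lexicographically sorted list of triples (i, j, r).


Propagating the 38 rank bounds to every northwest block:

  0  0  0  0  1  1  1  1  1  1
  0  0  1  1  2  2  2  2  2  2
  1  1  2  2  3  3  3  3  3  3
  1  1  2  2  3  3  4  4  4  4
  1  1  2  3  4  4  5  5  5  5
  1  1  2  3  4  4  5  5  6  6
  1  2  3  4  5  5  6  6  7  7
  1  2  3  4  5  5  6  6  7  8
  1  2  3  4  5  5  6  7  8  9
  1  2  3  4  5  6  7  8  9  10

giving w = (5, 3, 1, 7, 4, 9, 2, 10, 8, 6) via Δ²R.

9 SE-corners of the 16-cell Rothe diagram give Ess(w):

[(1, 4, 0), (2, 2, 0), (4, 4, 2), (4, 6, 3), (6, 2, 1), (6, 6, 4), (6, 8, 5), (8, 8, 6), (9, 6, 5)]


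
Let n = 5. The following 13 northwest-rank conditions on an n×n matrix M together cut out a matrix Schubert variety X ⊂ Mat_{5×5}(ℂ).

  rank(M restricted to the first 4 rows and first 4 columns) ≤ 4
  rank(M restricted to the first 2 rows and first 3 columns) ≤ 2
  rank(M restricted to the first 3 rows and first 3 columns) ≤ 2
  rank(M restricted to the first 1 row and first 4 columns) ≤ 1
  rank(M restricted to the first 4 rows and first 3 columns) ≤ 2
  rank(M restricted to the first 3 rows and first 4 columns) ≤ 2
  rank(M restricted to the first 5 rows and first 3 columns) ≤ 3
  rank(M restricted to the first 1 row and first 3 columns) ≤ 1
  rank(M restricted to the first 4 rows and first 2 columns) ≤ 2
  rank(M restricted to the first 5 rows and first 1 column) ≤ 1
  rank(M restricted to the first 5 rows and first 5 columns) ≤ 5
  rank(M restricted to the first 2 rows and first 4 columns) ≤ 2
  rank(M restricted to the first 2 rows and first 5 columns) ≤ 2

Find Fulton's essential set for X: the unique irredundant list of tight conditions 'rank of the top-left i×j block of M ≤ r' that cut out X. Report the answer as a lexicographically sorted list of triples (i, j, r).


The tightest implied rank at each (i,j), from the 13 conditions:

  1 1 1 1 1
  1 2 2 2 2
  1 2 2 2 3
  1 2 2 3 4
  1 2 3 4 5

so w = (1, 2, 5, 4, 3).

|D(w)|=3, |Ess(w)|=2:

[(3, 4, 2), (4, 3, 2)]


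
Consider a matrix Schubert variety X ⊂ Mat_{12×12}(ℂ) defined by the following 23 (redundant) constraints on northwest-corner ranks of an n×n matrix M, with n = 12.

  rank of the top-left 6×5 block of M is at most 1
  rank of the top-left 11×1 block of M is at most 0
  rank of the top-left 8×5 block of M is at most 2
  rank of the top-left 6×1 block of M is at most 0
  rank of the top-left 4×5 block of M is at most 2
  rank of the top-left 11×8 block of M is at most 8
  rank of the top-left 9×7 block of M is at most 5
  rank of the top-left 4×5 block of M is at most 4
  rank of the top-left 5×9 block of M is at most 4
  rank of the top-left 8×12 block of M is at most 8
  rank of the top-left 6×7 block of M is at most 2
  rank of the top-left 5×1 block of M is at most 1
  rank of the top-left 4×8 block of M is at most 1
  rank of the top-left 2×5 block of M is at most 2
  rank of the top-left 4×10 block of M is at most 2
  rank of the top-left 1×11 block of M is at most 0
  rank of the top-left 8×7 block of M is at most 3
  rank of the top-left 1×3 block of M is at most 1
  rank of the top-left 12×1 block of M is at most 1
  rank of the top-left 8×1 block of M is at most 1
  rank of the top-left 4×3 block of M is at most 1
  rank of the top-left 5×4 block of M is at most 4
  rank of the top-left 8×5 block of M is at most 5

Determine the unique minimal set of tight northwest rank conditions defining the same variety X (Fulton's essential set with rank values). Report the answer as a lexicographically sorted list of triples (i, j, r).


Propagating the 23 rank bounds to every northwest block:

  i=1: 0, 0, 0, 0, 0, 0, 0, 0, 0, 0, 0, 1
  i=2: 0, 1, 1, 1, 1, 1, 1, 1, 1, 1, 1, 2
  i=3: 0, 1, 1, 1, 1, 1, 1, 1, 2, 2, 2, 3
  i=4: 0, 1, 1, 1, 1, 1, 1, 1, 2, 2, 3, 4
  i=5: 0, 1, 1, 1, 1, 2, 2, 2, 3, 3, 4, 5
  i=6: 0, 1, 1, 1, 1, 2, 2, 3, 4, 4, 5, 6
  i=7: 0, 1, 2, 2, 2, 3, 3, 4, 5, 5, 6, 7
  i=8: 0, 1, 2, 2, 2, 3, 3, 4, 5, 6, 7, 8
  i=9: 0, 1, 2, 3, 3, 4, 4, 5, 6, 7, 8, 9
  i=10: 0, 1, 2, 3, 4, 5, 5, 6, 7, 8, 9, 10
  i=11: 0, 1, 2, 3, 4, 5, 6, 7, 8, 9, 10, 11
  i=12: 1, 2, 3, 4, 5, 6, 7, 8, 9, 10, 11, 12

the unique w with this rank table is (12, 2, 9, 11, 6, 8, 3, 10, 4, 5, 7, 1).

ℓ(w)=44; the 8 essential cells (i,j,r):

[(1, 11, 0), (4, 8, 1), (4, 10, 2), (6, 5, 1), (6, 7, 2), (8, 5, 2), (8, 7, 3), (11, 1, 0)]


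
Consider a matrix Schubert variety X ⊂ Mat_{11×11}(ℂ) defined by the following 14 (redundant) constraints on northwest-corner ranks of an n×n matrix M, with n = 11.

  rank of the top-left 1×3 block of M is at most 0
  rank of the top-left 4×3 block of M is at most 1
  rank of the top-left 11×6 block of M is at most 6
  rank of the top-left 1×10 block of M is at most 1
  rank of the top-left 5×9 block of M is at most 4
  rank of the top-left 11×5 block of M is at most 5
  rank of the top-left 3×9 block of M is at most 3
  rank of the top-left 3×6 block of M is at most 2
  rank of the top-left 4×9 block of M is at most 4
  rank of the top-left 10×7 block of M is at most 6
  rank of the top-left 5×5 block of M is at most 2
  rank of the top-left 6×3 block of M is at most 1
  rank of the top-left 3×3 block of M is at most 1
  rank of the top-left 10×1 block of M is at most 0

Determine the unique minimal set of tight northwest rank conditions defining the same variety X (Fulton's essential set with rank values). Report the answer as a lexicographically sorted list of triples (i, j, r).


Recovering R(i,j) via the rank-extension bound from the 14 conditions:

  row 1: 0, 0, 0, 1, 1, 1, 1, 1, 1, 1, 1
  row 2: 0, 1, 1, 2, 2, 2, 2, 2, 2, 2, 2
  row 3: 0, 1, 1, 2, 2, 2, 3, 3, 3, 3, 3
  row 4: 0, 1, 1, 2, 2, 3, 4, 4, 4, 4, 4
  row 5: 0, 1, 1, 2, 2, 3, 4, 4, 4, 5, 5
  row 6: 0, 1, 1, 2, 3, 4, 5, 5, 5, 6, 6
  row 7: 0, 1, 2, 3, 4, 5, 6, 6, 6, 7, 7
  row 8: 0, 1, 2, 3, 4, 5, 6, 7, 7, 8, 8
  row 9: 0, 1, 2, 3, 4, 5, 6, 7, 8, 9, 9
  row 10: 0, 1, 2, 3, 4, 5, 6, 7, 8, 9, 10
  row 11: 1, 2, 3, 4, 5, 6, 7, 8, 9, 10, 11

so w = (4, 2, 7, 6, 10, 5, 3, 8, 9, 11, 1).

Rothe diagram D(w) (22 cells), 6 SE-corners (essential conditions):

[(1, 3, 0), (3, 6, 2), (5, 5, 2), (5, 9, 4), (6, 3, 1), (10, 1, 0)]
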